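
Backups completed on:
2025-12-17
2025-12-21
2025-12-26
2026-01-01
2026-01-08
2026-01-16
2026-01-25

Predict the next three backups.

2026-02-04, 2026-02-15, 2026-02-27

Gaps: 4, 5, 6, 7, 8, 9 days — each gap is 1 larger than the previous one.
Next gap: 10 days. 2026-01-25 + 10 days = 2026-02-04.
Next gap: 11 days. 2026-02-04 + 11 days = 2026-02-15.
Next gap: 12 days. 2026-02-15 + 12 days = 2026-02-27.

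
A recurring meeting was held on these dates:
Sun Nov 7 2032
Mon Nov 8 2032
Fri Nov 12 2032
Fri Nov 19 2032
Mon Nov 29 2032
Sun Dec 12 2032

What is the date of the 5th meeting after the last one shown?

The spacing grows by 3 each time: 1, 4, 7, 10, 13 days.
Next gap: 16 days. Sun Dec 12 2032 + 16 days = Tue Dec 28 2032.
Next gap: 19 days. Tue Dec 28 2032 + 19 days = Sun Jan 16 2033.
Next gap: 22 days. Sun Jan 16 2033 + 22 days = Mon Feb 7 2033.
Next gap: 25 days. Mon Feb 7 2033 + 25 days = Fri Mar 4 2033.
Next gap: 28 days. Fri Mar 4 2033 + 28 days = Fri Apr 1 2033.

Fri Apr 1 2033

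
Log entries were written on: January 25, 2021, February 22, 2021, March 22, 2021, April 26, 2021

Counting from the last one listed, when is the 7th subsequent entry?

November 22, 2021

All dates are Mondays, 28, 28, 35 days apart.
Specifically, the 4th Monday of each month.
May 2021 — 4th Monday is May 24, 2021.
June 2021 — 4th Monday is June 28, 2021.
July 2021 — 4th Monday is July 26, 2021.
4th Monday of August 2021: August 23, 2021.
September 2021 — 4th Monday is September 27, 2021.
October 2021 — 4th Monday is October 25, 2021.
4th Monday of November 2021: November 22, 2021.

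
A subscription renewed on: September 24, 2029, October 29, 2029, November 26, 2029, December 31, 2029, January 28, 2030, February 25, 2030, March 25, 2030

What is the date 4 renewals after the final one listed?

July 29, 2030

Every date is a Monday; gaps 35, 28, 35, 28, 28, 28 days.
Each is the last Monday of its month (at least one falls on the 29th or later, ruling out '4th Monday').
April 2030 ends with Monday April 29, 2030.
Last Monday of May 2030: May 27, 2030.
Last Monday of June 2030: June 24, 2030.
July 2030 ends with Monday July 29, 2030.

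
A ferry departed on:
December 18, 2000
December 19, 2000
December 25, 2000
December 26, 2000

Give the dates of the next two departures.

Every event lands on a Monday or Tuesday (gaps cycle 1, 6, 1).
So the schedule is: every Monday and Tuesday.
The following Monday is January 1, 2001.
The following Tuesday is January 2, 2001.

January 1, 2001; January 2, 2001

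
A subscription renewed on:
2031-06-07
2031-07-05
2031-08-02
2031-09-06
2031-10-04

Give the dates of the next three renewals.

2031-11-01, 2031-12-06, 2032-01-03

All dates are Saturdays, 28, 28, 35, 28 days apart.
Specifically, the 1st Saturday of each month.
November 2031 — 1st Saturday is 2031-11-01.
December 2031 — 1st Saturday is 2031-12-06.
January 2032 — 1st Saturday is 2032-01-03.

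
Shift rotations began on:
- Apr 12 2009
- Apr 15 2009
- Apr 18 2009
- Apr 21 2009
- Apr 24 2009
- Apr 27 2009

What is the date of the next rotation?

Every event comes 3 days after the last (3, 3, 3, 3, 3).
Apr 27 2009 + 3 days = Apr 30 2009.

Apr 30 2009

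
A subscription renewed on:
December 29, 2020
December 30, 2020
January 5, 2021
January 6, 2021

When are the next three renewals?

Every event lands on a Tuesday or Wednesday (gaps cycle 1, 6, 1).
So the schedule is: every Tuesday and Wednesday.
Next Tuesday: January 12, 2021.
Next Wednesday: January 13, 2021.
Next Tuesday: January 19, 2021.

January 12, 2021; January 13, 2021; January 19, 2021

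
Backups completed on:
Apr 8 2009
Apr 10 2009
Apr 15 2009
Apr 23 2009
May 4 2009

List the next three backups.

The spacing grows by 3 each time: 2, 5, 8, 11 days.
Next gap: 14 days. May 4 2009 + 14 days = May 18 2009.
Next gap: 17 days. May 18 2009 + 17 days = Jun 4 2009.
Next gap: 20 days. Jun 4 2009 + 20 days = Jun 24 2009.

May 18 2009, Jun 4 2009, Jun 24 2009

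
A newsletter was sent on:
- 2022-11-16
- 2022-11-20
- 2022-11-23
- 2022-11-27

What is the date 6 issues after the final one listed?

2022-12-18

The gap pattern 4, 3, 4 repeats every 2 events.
These are the Wednesdays and Sundays of each week.
The following Wednesday is 2022-11-30.
The following Sunday is 2022-12-04.
Next Wednesday: 2022-12-07.
Next Sunday: 2022-12-11.
The following Wednesday is 2022-12-14.
The following Sunday is 2022-12-18.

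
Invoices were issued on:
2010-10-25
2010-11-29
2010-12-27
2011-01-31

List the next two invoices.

2011-02-28, 2011-03-28

These are Mondays with 35, 28, 35-day gaps.
Each is the final Monday of its month — 2010-11-29 is past the 28th, so '4th Monday' doesn't fit.
February 2011 ends with Monday 2011-02-28.
Last Monday of March 2011: 2011-03-28.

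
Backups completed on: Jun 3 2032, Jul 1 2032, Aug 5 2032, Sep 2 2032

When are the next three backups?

Gaps: 28, 35, 28 days — a mix of 28 and 35. Every date is a Thursday.
Each is the 1st Thursday of its month.
October 2032 — 1st Thursday is Oct 7 2032.
1st Thursday of November 2032: Nov 4 2032.
1st Thursday of December 2032: Dec 2 2032.

Oct 7 2032, Nov 4 2032, Dec 2 2032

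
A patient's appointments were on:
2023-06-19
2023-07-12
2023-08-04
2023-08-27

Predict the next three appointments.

2023-09-19, 2023-10-12, 2023-11-04

Gaps between consecutive events: 23, 23, 23 days — a constant 23-day interval.
2023-08-27 + 23 days = 2023-09-19.
2023-09-19 + 23 days = 2023-10-12.
2023-10-12 + 23 days = 2023-11-04.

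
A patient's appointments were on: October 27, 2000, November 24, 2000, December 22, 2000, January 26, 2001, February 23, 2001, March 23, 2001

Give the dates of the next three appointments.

April 27, 2001; May 25, 2001; June 22, 2001

All dates are Fridays, 28, 28, 35, 28, 28 days apart.
Specifically, the 4th Friday of each month.
April 2001 — 4th Friday is April 27, 2001.
May 2001 — 4th Friday is May 25, 2001.
4th Friday of June 2001: June 22, 2001.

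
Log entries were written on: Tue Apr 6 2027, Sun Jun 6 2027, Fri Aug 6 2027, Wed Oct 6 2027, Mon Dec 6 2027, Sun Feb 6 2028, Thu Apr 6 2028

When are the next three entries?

Tue Jun 6 2028, Sun Aug 6 2028, Fri Oct 6 2028

Gaps: 61, 61, 61, 61, 62, 60 days — not constant. Every event is on the 6th of the month.
Pattern: the 6th of every 2 months.
June 2028: Tue Jun 6 2028.
Next: August 2028 → Sun Aug 6 2028.
October 2028: Fri Oct 6 2028.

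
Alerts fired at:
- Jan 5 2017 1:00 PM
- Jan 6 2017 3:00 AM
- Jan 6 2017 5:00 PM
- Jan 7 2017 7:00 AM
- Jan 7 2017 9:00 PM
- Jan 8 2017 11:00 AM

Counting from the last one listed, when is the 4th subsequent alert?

Jan 10 2017 7:00 PM

The interval is a steady 14 hours (14, 14, 14, 14, 14).
Jan 8 2017 11:00 AM + 14 h = Jan 9 2017 1:00 AM.
Jan 9 2017 1:00 AM + 14 h = Jan 9 2017 3:00 PM.
Jan 9 2017 3:00 PM + 14 h = Jan 10 2017 5:00 AM.
Jan 10 2017 5:00 AM + 14 h = Jan 10 2017 7:00 PM.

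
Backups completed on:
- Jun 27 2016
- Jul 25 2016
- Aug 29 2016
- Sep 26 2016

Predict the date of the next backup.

Oct 31 2016

All Mondays; the gaps (28, 35, 28) vary with month length.
This is the last Monday of each month.
October 2016 ends with Monday Oct 31 2016.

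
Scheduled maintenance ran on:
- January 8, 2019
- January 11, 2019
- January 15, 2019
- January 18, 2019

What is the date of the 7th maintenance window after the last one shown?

Gaps: 3, 4, 3 days — not constant, but cyclic with period 2.
The events fall on every Tuesday and Friday.
The following Tuesday is January 22, 2019.
Next Friday: January 25, 2019.
Next Tuesday: January 29, 2019.
Next Friday: February 1, 2019.
Next Tuesday: February 5, 2019.
Next Friday: February 8, 2019.
The following Tuesday is February 12, 2019.

February 12, 2019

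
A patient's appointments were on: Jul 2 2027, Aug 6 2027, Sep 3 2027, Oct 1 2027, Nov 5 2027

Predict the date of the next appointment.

Gaps: 35, 28, 28, 35 days — a mix of 28 and 35. Every date is a Friday.
Each is the 1st Friday of its month.
December 2027 — 1st Friday is Dec 3 2027.

Dec 3 2027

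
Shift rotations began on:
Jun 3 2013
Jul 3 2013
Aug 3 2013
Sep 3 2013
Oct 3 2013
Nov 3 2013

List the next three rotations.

Each date is the 3rd; the gaps (30, 31, 31, 30, 31) track the month lengths.
The rule is the 3rd of each month.
Next: December 2013 → Dec 3 2013.
Next: January 2014 → Jan 3 2014.
February 2014: Feb 3 2014.

Dec 3 2013, Jan 3 2014, Feb 3 2014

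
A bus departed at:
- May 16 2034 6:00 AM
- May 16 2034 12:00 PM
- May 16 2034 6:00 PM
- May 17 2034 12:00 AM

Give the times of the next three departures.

May 17 2034 6:00 AM, May 17 2034 12:00 PM, May 17 2034 6:00 PM

The interval is a steady 6 hours (6, 6, 6).
May 17 2034 12:00 AM + 6 h = May 17 2034 6:00 AM.
May 17 2034 6:00 AM + 6 h = May 17 2034 12:00 PM.
May 17 2034 12:00 PM + 6 h = May 17 2034 6:00 PM.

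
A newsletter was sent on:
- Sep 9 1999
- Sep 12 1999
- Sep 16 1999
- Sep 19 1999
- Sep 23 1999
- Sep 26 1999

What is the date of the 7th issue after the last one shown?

Every event lands on a Thursday or Sunday (gaps cycle 3, 4, 3, 4, 3).
So the schedule is: every Thursday and Sunday.
Next Thursday: Sep 30 1999.
The following Sunday is Oct 3 1999.
Next Thursday: Oct 7 1999.
Next Sunday: Oct 10 1999.
The following Thursday is Oct 14 1999.
Next Sunday: Oct 17 1999.
The following Thursday is Oct 21 1999.

Oct 21 1999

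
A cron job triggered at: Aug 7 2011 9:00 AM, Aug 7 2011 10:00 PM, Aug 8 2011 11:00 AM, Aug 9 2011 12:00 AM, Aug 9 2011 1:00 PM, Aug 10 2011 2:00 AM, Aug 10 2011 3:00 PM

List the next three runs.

The interval is a steady 13 hours (13, 13, 13, 13, 13, 13).
Aug 10 2011 3:00 PM + 13 h = Aug 11 2011 4:00 AM.
Aug 11 2011 4:00 AM + 13 h = Aug 11 2011 5:00 PM.
Aug 11 2011 5:00 PM + 13 h = Aug 12 2011 6:00 AM.

Aug 11 2011 4:00 AM, Aug 11 2011 5:00 PM, Aug 12 2011 6:00 AM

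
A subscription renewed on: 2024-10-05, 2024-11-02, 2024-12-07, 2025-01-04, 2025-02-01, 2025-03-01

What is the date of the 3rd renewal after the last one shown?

Gaps: 28, 35, 28, 28, 28 days — a mix of 28 and 35. Every date is a Saturday.
Each is the 1st Saturday of its month.
1st Saturday of April 2025: 2025-04-05.
May 2025 — 1st Saturday is 2025-05-03.
June 2025 — 1st Saturday is 2025-06-07.

2025-06-07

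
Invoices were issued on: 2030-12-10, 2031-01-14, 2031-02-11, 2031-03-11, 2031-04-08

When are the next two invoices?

Gaps: 35, 28, 28, 28 days — a mix of 28 and 35. Every date is a Tuesday.
Each is the 2nd Tuesday of its month.
May 2031 — 2nd Tuesday is 2031-05-13.
June 2031 — 2nd Tuesday is 2031-06-10.

2031-05-13, 2031-06-10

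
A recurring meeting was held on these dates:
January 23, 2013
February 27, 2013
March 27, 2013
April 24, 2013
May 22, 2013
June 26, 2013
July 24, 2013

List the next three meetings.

August 28, 2013; September 25, 2013; October 23, 2013

All dates are Wednesdays, 35, 28, 28, 28, 35, 28 days apart.
Specifically, the 4th Wednesday of each month.
4th Wednesday of August 2013: August 28, 2013.
September 2013 — 4th Wednesday is September 25, 2013.
October 2013 — 4th Wednesday is October 23, 2013.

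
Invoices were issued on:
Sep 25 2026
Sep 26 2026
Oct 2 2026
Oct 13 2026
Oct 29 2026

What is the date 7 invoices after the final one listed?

The spacing grows by 5 each time: 1, 6, 11, 16 days.
Next gap: 21 days. Oct 29 2026 + 21 days = Nov 19 2026.
Next gap: 26 days. Nov 19 2026 + 26 days = Dec 15 2026.
Next gap: 31 days. Dec 15 2026 + 31 days = Jan 15 2027.
Next gap: 36 days. Jan 15 2027 + 36 days = Feb 20 2027.
Next gap: 41 days. Feb 20 2027 + 41 days = Apr 2 2027.
Next gap: 46 days. Apr 2 2027 + 46 days = May 18 2027.
Next gap: 51 days. May 18 2027 + 51 days = Jul 8 2027.

Jul 8 2027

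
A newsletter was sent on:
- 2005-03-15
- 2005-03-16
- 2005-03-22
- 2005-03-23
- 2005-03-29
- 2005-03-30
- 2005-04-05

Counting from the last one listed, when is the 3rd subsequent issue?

2005-04-13

Every event lands on a Tuesday or Wednesday (gaps cycle 1, 6, 1, 6, 1, 6).
So the schedule is: every Tuesday and Wednesday.
The following Wednesday is 2005-04-06.
Next Tuesday: 2005-04-12.
The following Wednesday is 2005-04-13.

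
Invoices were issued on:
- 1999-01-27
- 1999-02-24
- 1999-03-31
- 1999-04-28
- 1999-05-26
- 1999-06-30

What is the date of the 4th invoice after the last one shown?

1999-10-27

These are Wednesdays with 28, 35, 28, 28, 35-day gaps.
Each is the final Wednesday of its month — 1999-03-31 is past the 28th, so '4th Wednesday' doesn't fit.
July 1999 ends with Wednesday 1999-07-28.
August 1999 ends with Wednesday 1999-08-25.
Last Wednesday of September 1999: 1999-09-29.
Last Wednesday of October 1999: 1999-10-27.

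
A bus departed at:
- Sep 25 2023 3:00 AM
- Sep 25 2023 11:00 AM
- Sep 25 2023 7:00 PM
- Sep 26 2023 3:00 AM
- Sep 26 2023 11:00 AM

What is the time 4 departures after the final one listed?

Sep 27 2023 7:00 PM

Gaps: 8, 8, 8, 8 hours — each event is 8 hours after the previous one.
Sep 26 2023 11:00 AM + 8 h = Sep 26 2023 7:00 PM.
Sep 26 2023 7:00 PM + 8 h = Sep 27 2023 3:00 AM.
Sep 27 2023 3:00 AM + 8 h = Sep 27 2023 11:00 AM.
Sep 27 2023 11:00 AM + 8 h = Sep 27 2023 7:00 PM.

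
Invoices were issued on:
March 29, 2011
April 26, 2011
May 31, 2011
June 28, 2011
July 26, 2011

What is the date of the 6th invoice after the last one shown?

January 31, 2012

Every date is a Tuesday; gaps 28, 35, 28, 28 days.
Each is the last Tuesday of its month (at least one falls on the 29th or later, ruling out '4th Tuesday').
Last Tuesday of August 2011: August 30, 2011.
September 2011 ends with Tuesday September 27, 2011.
October 2011 ends with Tuesday October 25, 2011.
November 2011 ends with Tuesday November 29, 2011.
Last Tuesday of December 2011: December 27, 2011.
Last Tuesday of January 2012: January 31, 2012.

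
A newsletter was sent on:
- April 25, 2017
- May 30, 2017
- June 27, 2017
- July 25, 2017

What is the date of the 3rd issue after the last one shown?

All Tuesdays; the gaps (35, 28, 28) vary with month length.
This is the last Tuesday of each month.
August 2017 ends with Tuesday August 29, 2017.
September 2017 ends with Tuesday September 26, 2017.
October 2017 ends with Tuesday October 31, 2017.

October 31, 2017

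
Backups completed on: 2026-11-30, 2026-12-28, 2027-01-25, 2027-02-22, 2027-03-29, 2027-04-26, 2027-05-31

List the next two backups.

2027-06-28, 2027-07-26

All Mondays; the gaps (28, 28, 28, 35, 28, 35) vary with month length.
This is the last Monday of each month.
Last Monday of June 2027: 2027-06-28.
Last Monday of July 2027: 2027-07-26.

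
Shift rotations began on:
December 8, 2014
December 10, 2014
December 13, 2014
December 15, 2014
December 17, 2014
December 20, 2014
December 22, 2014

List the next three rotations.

Gaps: 2, 3, 2, 2, 3, 2 days — not constant, but cyclic with period 3.
The events fall on every Monday, Wednesday and Saturday.
Next Wednesday: December 24, 2014.
Next Saturday: December 27, 2014.
The following Monday is December 29, 2014.

December 24, 2014; December 27, 2014; December 29, 2014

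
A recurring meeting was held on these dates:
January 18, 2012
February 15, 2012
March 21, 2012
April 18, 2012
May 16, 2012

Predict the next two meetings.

June 20, 2012; July 18, 2012

Gaps: 28, 35, 28, 28 days — a mix of 28 and 35. Every date is a Wednesday.
Each is the 3rd Wednesday of its month.
3rd Wednesday of June 2012: June 20, 2012.
July 2012 — 3rd Wednesday is July 18, 2012.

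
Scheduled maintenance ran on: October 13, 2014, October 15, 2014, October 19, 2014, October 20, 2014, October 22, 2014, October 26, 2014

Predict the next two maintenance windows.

Every event lands on a Monday or Wednesday or Sunday (gaps cycle 2, 4, 1, 2, 4).
So the schedule is: every Monday, Wednesday and Sunday.
The following Monday is October 27, 2014.
Next Wednesday: October 29, 2014.

October 27, 2014; October 29, 2014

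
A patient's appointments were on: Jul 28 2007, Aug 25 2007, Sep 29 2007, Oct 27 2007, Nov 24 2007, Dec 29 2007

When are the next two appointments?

Every date is a Saturday; gaps 28, 35, 28, 28, 35 days.
Each is the last Saturday of its month (at least one falls on the 29th or later, ruling out '4th Saturday').
Last Saturday of January 2008: Jan 26 2008.
February 2008 ends with Saturday Feb 23 2008.

Jan 26 2008, Feb 23 2008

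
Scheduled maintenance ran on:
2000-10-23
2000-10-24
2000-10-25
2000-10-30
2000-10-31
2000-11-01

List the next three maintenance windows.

The gap pattern 1, 1, 5, 1, 1 repeats every 3 events.
These are the Mondays, Tuesdays and Wednesdays of each week.
The following Monday is 2000-11-06.
The following Tuesday is 2000-11-07.
Next Wednesday: 2000-11-08.

2000-11-06, 2000-11-07, 2000-11-08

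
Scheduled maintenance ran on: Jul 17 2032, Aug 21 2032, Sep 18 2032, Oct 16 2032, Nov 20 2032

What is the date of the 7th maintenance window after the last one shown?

Jun 18 2033

These are Saturdays at 28- or 35-day spacing (35, 28, 28, 35).
The pattern: 3rd Saturday of the month.
December 2032 — 3rd Saturday is Dec 18 2032.
3rd Saturday of January 2033: Jan 15 2033.
February 2033 — 3rd Saturday is Feb 19 2033.
March 2033 — 3rd Saturday is Mar 19 2033.
April 2033 — 3rd Saturday is Apr 16 2033.
3rd Saturday of May 2033: May 21 2033.
3rd Saturday of June 2033: Jun 18 2033.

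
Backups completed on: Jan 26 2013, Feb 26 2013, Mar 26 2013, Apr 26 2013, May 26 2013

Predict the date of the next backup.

Jun 26 2013

The day-of-month is always 26 (31, 28, 31, 30 days between events).
So this recurs on the 26th of each month.
Next: June 2013 → Jun 26 2013.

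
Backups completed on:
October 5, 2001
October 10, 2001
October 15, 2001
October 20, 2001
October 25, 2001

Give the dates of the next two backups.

Gaps between consecutive events: 5, 5, 5, 5 days — a constant 5-day interval.
October 25, 2001 + 5 days = October 30, 2001.
October 30, 2001 + 5 days = November 4, 2001.

October 30, 2001; November 4, 2001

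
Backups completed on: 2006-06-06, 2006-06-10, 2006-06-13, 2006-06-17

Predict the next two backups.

2006-06-20, 2006-06-24

The gap pattern 4, 3, 4 repeats every 2 events.
These are the Tuesdays and Saturdays of each week.
The following Tuesday is 2006-06-20.
The following Saturday is 2006-06-24.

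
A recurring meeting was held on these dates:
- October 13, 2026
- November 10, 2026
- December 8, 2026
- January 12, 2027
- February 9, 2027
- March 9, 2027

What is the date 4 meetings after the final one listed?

Gaps: 28, 28, 35, 28, 28 days — a mix of 28 and 35. Every date is a Tuesday.
Each is the 2nd Tuesday of its month.
April 2027 — 2nd Tuesday is April 13, 2027.
May 2027 — 2nd Tuesday is May 11, 2027.
June 2027 — 2nd Tuesday is June 8, 2027.
2nd Tuesday of July 2027: July 13, 2027.

July 13, 2027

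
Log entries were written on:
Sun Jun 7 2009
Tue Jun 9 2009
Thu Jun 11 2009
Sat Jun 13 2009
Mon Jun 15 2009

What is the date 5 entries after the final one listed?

Gaps between consecutive events: 2, 2, 2, 2 days — a constant 2-day interval.
Mon Jun 15 2009 + 2 days = Wed Jun 17 2009.
Wed Jun 17 2009 + 2 days = Fri Jun 19 2009.
Fri Jun 19 2009 + 2 days = Sun Jun 21 2009.
Sun Jun 21 2009 + 2 days = Tue Jun 23 2009.
Tue Jun 23 2009 + 2 days = Thu Jun 25 2009.

Thu Jun 25 2009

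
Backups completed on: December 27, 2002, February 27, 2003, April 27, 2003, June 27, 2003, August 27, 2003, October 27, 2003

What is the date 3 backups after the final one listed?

April 27, 2004

The day-of-month is always 27 (62, 59, 61, 61, 61 days between events).
So this recurs on the 27th of every 2 months.
Next: December 2003 → December 27, 2003.
February 2004: February 27, 2004.
Next: April 2004 → April 27, 2004.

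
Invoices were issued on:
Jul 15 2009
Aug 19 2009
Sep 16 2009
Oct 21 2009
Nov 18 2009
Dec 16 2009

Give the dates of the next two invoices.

All dates are Wednesdays, 35, 28, 35, 28, 28 days apart.
Specifically, the 3rd Wednesday of each month.
3rd Wednesday of January 2010: Jan 20 2010.
3rd Wednesday of February 2010: Feb 17 2010.

Jan 20 2010, Feb 17 2010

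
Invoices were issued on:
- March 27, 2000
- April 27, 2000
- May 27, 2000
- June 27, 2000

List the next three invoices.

July 27, 2000; August 27, 2000; September 27, 2000

The day-of-month is always 27 (31, 30, 31 days between events).
So this recurs on the 27th of each month.
July 2000: July 27, 2000.
Next: August 2000 → August 27, 2000.
Next: September 2000 → September 27, 2000.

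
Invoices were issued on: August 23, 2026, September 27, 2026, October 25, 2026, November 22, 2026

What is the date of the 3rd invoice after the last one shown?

These are Sundays at 28- or 35-day spacing (35, 28, 28).
The pattern: 4th Sunday of the month.
4th Sunday of December 2026: December 27, 2026.
4th Sunday of January 2027: January 24, 2027.
February 2027 — 4th Sunday is February 28, 2027.

February 28, 2027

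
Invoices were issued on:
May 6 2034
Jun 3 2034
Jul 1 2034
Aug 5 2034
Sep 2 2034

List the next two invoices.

These are Saturdays at 28- or 35-day spacing (28, 28, 35, 28).
The pattern: 1st Saturday of the month.
October 2034 — 1st Saturday is Oct 7 2034.
November 2034 — 1st Saturday is Nov 4 2034.

Oct 7 2034, Nov 4 2034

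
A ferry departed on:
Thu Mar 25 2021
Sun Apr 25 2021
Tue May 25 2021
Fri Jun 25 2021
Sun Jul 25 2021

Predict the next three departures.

Each date is the 25th; the gaps (31, 30, 31, 30) track the month lengths.
The rule is the 25th of each month.
Next: August 2021 → Wed Aug 25 2021.
September 2021: Sat Sep 25 2021.
Next: October 2021 → Mon Oct 25 2021.

Wed Aug 25 2021, Sat Sep 25 2021, Mon Oct 25 2021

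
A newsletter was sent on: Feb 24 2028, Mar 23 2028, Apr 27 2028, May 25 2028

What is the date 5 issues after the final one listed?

These are Thursdays at 28- or 35-day spacing (28, 35, 28).
The pattern: 4th Thursday of the month.
June 2028 — 4th Thursday is Jun 22 2028.
July 2028 — 4th Thursday is Jul 27 2028.
4th Thursday of August 2028: Aug 24 2028.
4th Thursday of September 2028: Sep 28 2028.
4th Thursday of October 2028: Oct 26 2028.

Oct 26 2028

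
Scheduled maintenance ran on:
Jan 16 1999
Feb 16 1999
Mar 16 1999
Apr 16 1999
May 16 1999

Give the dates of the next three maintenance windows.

Jun 16 1999, Jul 16 1999, Aug 16 1999

Gaps: 31, 28, 31, 30 days — not constant. Every event is on the 16th of the month.
Pattern: the 16th of each month.
Next: June 1999 → Jun 16 1999.
Next: July 1999 → Jul 16 1999.
Next: August 1999 → Aug 16 1999.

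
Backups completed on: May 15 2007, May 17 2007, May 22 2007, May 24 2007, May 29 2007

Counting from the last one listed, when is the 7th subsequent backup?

Jun 21 2007

Every event lands on a Tuesday or Thursday (gaps cycle 2, 5, 2, 5).
So the schedule is: every Tuesday and Thursday.
Next Thursday: May 31 2007.
Next Tuesday: Jun 5 2007.
The following Thursday is Jun 7 2007.
The following Tuesday is Jun 12 2007.
Next Thursday: Jun 14 2007.
The following Tuesday is Jun 19 2007.
The following Thursday is Jun 21 2007.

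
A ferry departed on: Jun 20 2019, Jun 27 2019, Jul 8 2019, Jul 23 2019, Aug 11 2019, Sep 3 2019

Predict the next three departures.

Sep 30 2019, Oct 31 2019, Dec 5 2019

The spacing grows by 4 each time: 7, 11, 15, 19, 23 days.
Next gap: 27 days. Sep 3 2019 + 27 days = Sep 30 2019.
Next gap: 31 days. Sep 30 2019 + 31 days = Oct 31 2019.
Next gap: 35 days. Oct 31 2019 + 35 days = Dec 5 2019.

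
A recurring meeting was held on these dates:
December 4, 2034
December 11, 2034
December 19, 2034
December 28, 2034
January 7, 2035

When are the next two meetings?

January 18, 2035; January 30, 2035

The spacing grows by 1 each time: 7, 8, 9, 10 days.
Next gap: 11 days. January 7, 2035 + 11 days = January 18, 2035.
Next gap: 12 days. January 18, 2035 + 12 days = January 30, 2035.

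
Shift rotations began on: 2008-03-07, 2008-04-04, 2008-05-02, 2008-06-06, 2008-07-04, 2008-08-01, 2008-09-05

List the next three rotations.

All dates are Fridays, 28, 28, 35, 28, 28, 35 days apart.
Specifically, the 1st Friday of each month.
1st Friday of October 2008: 2008-10-03.
1st Friday of November 2008: 2008-11-07.
1st Friday of December 2008: 2008-12-05.

2008-10-03, 2008-11-07, 2008-12-05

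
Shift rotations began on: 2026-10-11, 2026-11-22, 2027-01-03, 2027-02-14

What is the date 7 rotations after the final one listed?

2027-12-05

Gaps between consecutive events: 42, 42, 42 days — a constant 42-day interval.
2027-02-14 + 42 days = 2027-03-28.
2027-03-28 + 42 days = 2027-05-09.
2027-05-09 + 42 days = 2027-06-20.
2027-06-20 + 42 days = 2027-08-01.
2027-08-01 + 42 days = 2027-09-12.
2027-09-12 + 42 days = 2027-10-24.
2027-10-24 + 42 days = 2027-12-05.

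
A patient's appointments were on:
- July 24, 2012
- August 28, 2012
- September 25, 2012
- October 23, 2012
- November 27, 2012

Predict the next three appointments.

December 25, 2012; January 22, 2013; February 26, 2013

All dates are Tuesdays, 35, 28, 28, 35 days apart.
Specifically, the 4th Tuesday of each month.
December 2012 — 4th Tuesday is December 25, 2012.
January 2013 — 4th Tuesday is January 22, 2013.
4th Tuesday of February 2013: February 26, 2013.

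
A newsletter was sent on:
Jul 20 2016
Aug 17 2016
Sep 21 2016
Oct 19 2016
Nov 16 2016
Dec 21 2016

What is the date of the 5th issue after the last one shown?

Gaps: 28, 35, 28, 28, 35 days — a mix of 28 and 35. Every date is a Wednesday.
Each is the 3rd Wednesday of its month.
January 2017 — 3rd Wednesday is Jan 18 2017.
February 2017 — 3rd Wednesday is Feb 15 2017.
3rd Wednesday of March 2017: Mar 15 2017.
April 2017 — 3rd Wednesday is Apr 19 2017.
May 2017 — 3rd Wednesday is May 17 2017.

May 17 2017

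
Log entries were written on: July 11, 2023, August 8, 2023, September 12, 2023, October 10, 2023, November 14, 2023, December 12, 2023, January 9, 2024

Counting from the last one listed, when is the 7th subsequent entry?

Gaps: 28, 35, 28, 35, 28, 28 days — a mix of 28 and 35. Every date is a Tuesday.
Each is the 2nd Tuesday of its month.
2nd Tuesday of February 2024: February 13, 2024.
2nd Tuesday of March 2024: March 12, 2024.
2nd Tuesday of April 2024: April 9, 2024.
May 2024 — 2nd Tuesday is May 14, 2024.
2nd Tuesday of June 2024: June 11, 2024.
July 2024 — 2nd Tuesday is July 9, 2024.
2nd Tuesday of August 2024: August 13, 2024.

August 13, 2024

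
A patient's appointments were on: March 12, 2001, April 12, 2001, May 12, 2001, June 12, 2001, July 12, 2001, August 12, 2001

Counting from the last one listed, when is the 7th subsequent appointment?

Gaps: 31, 30, 31, 30, 31 days — not constant. Every event is on the 12th of the month.
Pattern: the 12th of each month.
Next: September 2001 → September 12, 2001.
October 2001: October 12, 2001.
November 2001: November 12, 2001.
Next: December 2001 → December 12, 2001.
January 2002: January 12, 2002.
February 2002: February 12, 2002.
March 2002: March 12, 2002.

March 12, 2002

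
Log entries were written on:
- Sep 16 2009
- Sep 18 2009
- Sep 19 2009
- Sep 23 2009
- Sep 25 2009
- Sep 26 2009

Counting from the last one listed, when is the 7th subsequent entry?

Oct 14 2009

The gap pattern 2, 1, 4, 2, 1 repeats every 3 events.
These are the Wednesdays, Fridays and Saturdays of each week.
The following Wednesday is Sep 30 2009.
Next Friday: Oct 2 2009.
The following Saturday is Oct 3 2009.
Next Wednesday: Oct 7 2009.
The following Friday is Oct 9 2009.
The following Saturday is Oct 10 2009.
Next Wednesday: Oct 14 2009.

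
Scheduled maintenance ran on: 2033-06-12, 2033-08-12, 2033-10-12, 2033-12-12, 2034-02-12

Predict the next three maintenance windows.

2034-04-12, 2034-06-12, 2034-08-12

The day-of-month is always 12 (61, 61, 61, 62 days between events).
So this recurs on the 12th of every 2 months.
April 2034: 2034-04-12.
Next: June 2034 → 2034-06-12.
Next: August 2034 → 2034-08-12.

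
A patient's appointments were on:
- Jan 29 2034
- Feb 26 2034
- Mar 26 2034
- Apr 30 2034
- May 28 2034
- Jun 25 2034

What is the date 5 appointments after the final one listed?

All Sundays; the gaps (28, 28, 35, 28, 28) vary with month length.
This is the last Sunday of each month.
Last Sunday of July 2034: Jul 30 2034.
Last Sunday of August 2034: Aug 27 2034.
Last Sunday of September 2034: Sep 24 2034.
October 2034 ends with Sunday Oct 29 2034.
Last Sunday of November 2034: Nov 26 2034.

Nov 26 2034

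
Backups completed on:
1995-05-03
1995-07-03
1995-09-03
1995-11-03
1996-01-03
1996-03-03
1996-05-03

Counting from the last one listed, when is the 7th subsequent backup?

1997-07-03

The day-of-month is always 3 (61, 62, 61, 61, 60, 61 days between events).
So this recurs on the 3rd of every 2 months.
Next: July 1996 → 1996-07-03.
Next: September 1996 → 1996-09-03.
November 1996: 1996-11-03.
Next: January 1997 → 1997-01-03.
March 1997: 1997-03-03.
May 1997: 1997-05-03.
Next: July 1997 → 1997-07-03.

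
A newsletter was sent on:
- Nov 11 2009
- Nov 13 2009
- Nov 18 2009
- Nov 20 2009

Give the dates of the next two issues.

Nov 25 2009, Nov 27 2009

The gap pattern 2, 5, 2 repeats every 2 events.
These are the Wednesdays and Fridays of each week.
The following Wednesday is Nov 25 2009.
The following Friday is Nov 27 2009.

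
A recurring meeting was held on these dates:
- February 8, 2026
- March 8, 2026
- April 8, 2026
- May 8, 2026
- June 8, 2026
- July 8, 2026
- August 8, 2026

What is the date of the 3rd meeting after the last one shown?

November 8, 2026

Each date is the 8th; the gaps (28, 31, 30, 31, 30, 31) track the month lengths.
The rule is the 8th of each month.
Next: September 2026 → September 8, 2026.
Next: October 2026 → October 8, 2026.
November 2026: November 8, 2026.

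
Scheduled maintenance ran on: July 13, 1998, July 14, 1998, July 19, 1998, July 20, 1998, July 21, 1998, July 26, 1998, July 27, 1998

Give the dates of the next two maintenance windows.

The gap pattern 1, 5, 1, 1, 5, 1 repeats every 3 events.
These are the Mondays, Tuesdays and Sundays of each week.
Next Tuesday: July 28, 1998.
Next Sunday: August 2, 1998.

July 28, 1998; August 2, 1998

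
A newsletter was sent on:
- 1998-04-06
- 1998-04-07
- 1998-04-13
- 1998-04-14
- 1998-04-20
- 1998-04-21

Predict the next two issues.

Every event lands on a Monday or Tuesday (gaps cycle 1, 6, 1, 6, 1).
So the schedule is: every Monday and Tuesday.
Next Monday: 1998-04-27.
Next Tuesday: 1998-04-28.

1998-04-27, 1998-04-28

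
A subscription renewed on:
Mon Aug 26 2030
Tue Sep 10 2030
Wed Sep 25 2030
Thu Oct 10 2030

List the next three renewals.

Fri Oct 25 2030, Sat Nov 9 2030, Sun Nov 24 2030

The spacing is 15, 15, 15 days — always 15 days.
Thu Oct 10 2030 + 15 days = Fri Oct 25 2030.
Fri Oct 25 2030 + 15 days = Sat Nov 9 2030.
Sat Nov 9 2030 + 15 days = Sun Nov 24 2030.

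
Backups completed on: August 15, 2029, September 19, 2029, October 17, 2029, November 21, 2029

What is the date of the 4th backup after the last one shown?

All dates are Wednesdays, 35, 28, 35 days apart.
Specifically, the 3rd Wednesday of each month.
December 2029 — 3rd Wednesday is December 19, 2029.
3rd Wednesday of January 2030: January 16, 2030.
3rd Wednesday of February 2030: February 20, 2030.
3rd Wednesday of March 2030: March 20, 2030.

March 20, 2030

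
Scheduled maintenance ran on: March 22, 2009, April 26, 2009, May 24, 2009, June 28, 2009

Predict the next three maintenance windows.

July 26, 2009; August 23, 2009; September 27, 2009

These are Sundays at 28- or 35-day spacing (35, 28, 35).
The pattern: 4th Sunday of the month.
4th Sunday of July 2009: July 26, 2009.
August 2009 — 4th Sunday is August 23, 2009.
4th Sunday of September 2009: September 27, 2009.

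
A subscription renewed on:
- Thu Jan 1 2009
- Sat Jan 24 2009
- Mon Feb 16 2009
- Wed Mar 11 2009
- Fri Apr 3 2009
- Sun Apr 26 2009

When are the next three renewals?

Every event comes 23 days after the last (23, 23, 23, 23, 23).
Sun Apr 26 2009 + 23 days = Tue May 19 2009.
Tue May 19 2009 + 23 days = Thu Jun 11 2009.
Thu Jun 11 2009 + 23 days = Sat Jul 4 2009.

Tue May 19 2009, Thu Jun 11 2009, Sat Jul 4 2009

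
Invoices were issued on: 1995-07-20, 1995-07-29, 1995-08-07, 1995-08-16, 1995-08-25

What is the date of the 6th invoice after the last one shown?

Gaps between consecutive events: 9, 9, 9, 9 days — a constant 9-day interval.
1995-08-25 + 9 days = 1995-09-03.
1995-09-03 + 9 days = 1995-09-12.
1995-09-12 + 9 days = 1995-09-21.
1995-09-21 + 9 days = 1995-09-30.
1995-09-30 + 9 days = 1995-10-09.
1995-10-09 + 9 days = 1995-10-18.

1995-10-18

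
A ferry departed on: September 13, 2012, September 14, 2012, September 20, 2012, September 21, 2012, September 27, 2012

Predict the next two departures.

Gaps: 1, 6, 1, 6 days — not constant, but cyclic with period 2.
The events fall on every Thursday and Friday.
Next Friday: September 28, 2012.
The following Thursday is October 4, 2012.

September 28, 2012; October 4, 2012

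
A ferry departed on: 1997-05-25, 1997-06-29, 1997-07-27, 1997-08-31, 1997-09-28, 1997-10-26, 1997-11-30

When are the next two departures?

1997-12-28, 1998-01-25

Every date is a Sunday; gaps 35, 28, 35, 28, 28, 35 days.
Each is the last Sunday of its month (at least one falls on the 29th or later, ruling out '4th Sunday').
Last Sunday of December 1997: 1997-12-28.
Last Sunday of January 1998: 1998-01-25.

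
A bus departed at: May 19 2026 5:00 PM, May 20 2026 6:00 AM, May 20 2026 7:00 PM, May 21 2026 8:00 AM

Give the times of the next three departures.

May 21 2026 9:00 PM, May 22 2026 10:00 AM, May 22 2026 11:00 PM

The interval is a steady 13 hours (13, 13, 13).
May 21 2026 8:00 AM + 13 h = May 21 2026 9:00 PM.
May 21 2026 9:00 PM + 13 h = May 22 2026 10:00 AM.
May 22 2026 10:00 AM + 13 h = May 22 2026 11:00 PM.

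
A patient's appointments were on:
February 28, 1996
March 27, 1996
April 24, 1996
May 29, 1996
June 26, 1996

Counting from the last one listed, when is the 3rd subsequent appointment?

September 25, 1996

Every date is a Wednesday; gaps 28, 28, 35, 28 days.
Each is the last Wednesday of its month (at least one falls on the 29th or later, ruling out '4th Wednesday').
Last Wednesday of July 1996: July 31, 1996.
Last Wednesday of August 1996: August 28, 1996.
September 1996 ends with Wednesday September 25, 1996.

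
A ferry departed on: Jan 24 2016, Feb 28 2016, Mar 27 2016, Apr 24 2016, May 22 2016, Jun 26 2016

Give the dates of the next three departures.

Jul 24 2016, Aug 28 2016, Sep 25 2016

All dates are Sundays, 35, 28, 28, 28, 35 days apart.
Specifically, the 4th Sunday of each month.
4th Sunday of July 2016: Jul 24 2016.
August 2016 — 4th Sunday is Aug 28 2016.
September 2016 — 4th Sunday is Sep 25 2016.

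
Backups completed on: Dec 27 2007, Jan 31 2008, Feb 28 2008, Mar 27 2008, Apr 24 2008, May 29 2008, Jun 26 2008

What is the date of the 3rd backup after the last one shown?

Every date is a Thursday; gaps 35, 28, 28, 28, 35, 28 days.
Each is the last Thursday of its month (at least one falls on the 29th or later, ruling out '4th Thursday').
July 2008 ends with Thursday Jul 31 2008.
Last Thursday of August 2008: Aug 28 2008.
September 2008 ends with Thursday Sep 25 2008.

Sep 25 2008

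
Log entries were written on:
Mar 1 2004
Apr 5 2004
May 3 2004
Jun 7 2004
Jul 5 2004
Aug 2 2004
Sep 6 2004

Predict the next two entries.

Oct 4 2004, Nov 1 2004

Gaps: 35, 28, 35, 28, 28, 35 days — a mix of 28 and 35. Every date is a Monday.
Each is the 1st Monday of its month.
1st Monday of October 2004: Oct 4 2004.
1st Monday of November 2004: Nov 1 2004.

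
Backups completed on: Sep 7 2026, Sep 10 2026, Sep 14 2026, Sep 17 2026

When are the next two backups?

Every event lands on a Monday or Thursday (gaps cycle 3, 4, 3).
So the schedule is: every Monday and Thursday.
The following Monday is Sep 21 2026.
Next Thursday: Sep 24 2026.

Sep 21 2026, Sep 24 2026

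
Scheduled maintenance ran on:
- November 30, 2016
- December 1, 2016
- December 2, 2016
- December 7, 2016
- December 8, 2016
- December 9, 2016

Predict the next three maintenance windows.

December 14, 2016; December 15, 2016; December 16, 2016

Gaps: 1, 1, 5, 1, 1 days — not constant, but cyclic with period 3.
The events fall on every Wednesday, Thursday and Friday.
Next Wednesday: December 14, 2016.
Next Thursday: December 15, 2016.
Next Friday: December 16, 2016.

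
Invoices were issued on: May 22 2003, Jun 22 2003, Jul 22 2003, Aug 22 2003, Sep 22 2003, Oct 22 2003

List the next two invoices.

The day-of-month is always 22 (31, 30, 31, 31, 30 days between events).
So this recurs on the 22nd of each month.
Next: November 2003 → Nov 22 2003.
Next: December 2003 → Dec 22 2003.

Nov 22 2003, Dec 22 2003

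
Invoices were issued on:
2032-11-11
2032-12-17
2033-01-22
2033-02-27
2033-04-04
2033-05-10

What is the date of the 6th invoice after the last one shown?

The spacing is 36, 36, 36, 36, 36 days — always 36 days.
2033-05-10 + 36 days = 2033-06-15.
2033-06-15 + 36 days = 2033-07-21.
2033-07-21 + 36 days = 2033-08-26.
2033-08-26 + 36 days = 2033-10-01.
2033-10-01 + 36 days = 2033-11-06.
2033-11-06 + 36 days = 2033-12-12.

2033-12-12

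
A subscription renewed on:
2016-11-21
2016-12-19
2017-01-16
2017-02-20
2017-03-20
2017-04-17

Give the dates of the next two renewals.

2017-05-15, 2017-06-19

Gaps: 28, 28, 35, 28, 28 days — a mix of 28 and 35. Every date is a Monday.
Each is the 3rd Monday of its month.
3rd Monday of May 2017: 2017-05-15.
3rd Monday of June 2017: 2017-06-19.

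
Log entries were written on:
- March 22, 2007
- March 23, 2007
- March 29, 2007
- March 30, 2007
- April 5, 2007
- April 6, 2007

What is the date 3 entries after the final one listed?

The gap pattern 1, 6, 1, 6, 1 repeats every 2 events.
These are the Thursdays and Fridays of each week.
The following Thursday is April 12, 2007.
Next Friday: April 13, 2007.
The following Thursday is April 19, 2007.

April 19, 2007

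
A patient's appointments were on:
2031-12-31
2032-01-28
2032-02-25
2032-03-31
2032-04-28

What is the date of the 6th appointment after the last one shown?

2032-10-27

Every date is a Wednesday; gaps 28, 28, 35, 28 days.
Each is the last Wednesday of its month (at least one falls on the 29th or later, ruling out '4th Wednesday').
May 2032 ends with Wednesday 2032-05-26.
June 2032 ends with Wednesday 2032-06-30.
July 2032 ends with Wednesday 2032-07-28.
August 2032 ends with Wednesday 2032-08-25.
Last Wednesday of September 2032: 2032-09-29.
Last Wednesday of October 2032: 2032-10-27.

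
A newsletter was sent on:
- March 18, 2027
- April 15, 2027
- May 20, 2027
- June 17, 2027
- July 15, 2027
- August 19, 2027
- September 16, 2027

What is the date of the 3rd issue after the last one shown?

December 16, 2027

These are Thursdays at 28- or 35-day spacing (28, 35, 28, 28, 35, 28).
The pattern: 3rd Thursday of the month.
October 2027 — 3rd Thursday is October 21, 2027.
November 2027 — 3rd Thursday is November 18, 2027.
3rd Thursday of December 2027: December 16, 2027.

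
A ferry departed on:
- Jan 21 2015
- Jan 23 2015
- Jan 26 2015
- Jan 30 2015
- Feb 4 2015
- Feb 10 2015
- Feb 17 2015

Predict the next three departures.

Intervals are 2, 3, 4, 5, 6, 7 days — an arithmetic progression with common difference 1.
Next gap: 8 days. Feb 17 2015 + 8 days = Feb 25 2015.
Next gap: 9 days. Feb 25 2015 + 9 days = Mar 6 2015.
Next gap: 10 days. Mar 6 2015 + 10 days = Mar 16 2015.

Feb 25 2015, Mar 6 2015, Mar 16 2015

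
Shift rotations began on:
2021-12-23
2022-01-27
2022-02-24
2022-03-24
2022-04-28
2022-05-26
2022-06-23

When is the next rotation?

2022-07-28

Gaps: 35, 28, 28, 35, 28, 28 days — a mix of 28 and 35. Every date is a Thursday.
Each is the 4th Thursday of its month.
July 2022 — 4th Thursday is 2022-07-28.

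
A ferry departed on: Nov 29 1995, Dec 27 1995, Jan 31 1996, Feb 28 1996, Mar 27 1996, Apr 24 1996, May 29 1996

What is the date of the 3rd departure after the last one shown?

Aug 28 1996

Every date is a Wednesday; gaps 28, 35, 28, 28, 28, 35 days.
Each is the last Wednesday of its month (at least one falls on the 29th or later, ruling out '4th Wednesday').
June 1996 ends with Wednesday Jun 26 1996.
July 1996 ends with Wednesday Jul 31 1996.
August 1996 ends with Wednesday Aug 28 1996.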